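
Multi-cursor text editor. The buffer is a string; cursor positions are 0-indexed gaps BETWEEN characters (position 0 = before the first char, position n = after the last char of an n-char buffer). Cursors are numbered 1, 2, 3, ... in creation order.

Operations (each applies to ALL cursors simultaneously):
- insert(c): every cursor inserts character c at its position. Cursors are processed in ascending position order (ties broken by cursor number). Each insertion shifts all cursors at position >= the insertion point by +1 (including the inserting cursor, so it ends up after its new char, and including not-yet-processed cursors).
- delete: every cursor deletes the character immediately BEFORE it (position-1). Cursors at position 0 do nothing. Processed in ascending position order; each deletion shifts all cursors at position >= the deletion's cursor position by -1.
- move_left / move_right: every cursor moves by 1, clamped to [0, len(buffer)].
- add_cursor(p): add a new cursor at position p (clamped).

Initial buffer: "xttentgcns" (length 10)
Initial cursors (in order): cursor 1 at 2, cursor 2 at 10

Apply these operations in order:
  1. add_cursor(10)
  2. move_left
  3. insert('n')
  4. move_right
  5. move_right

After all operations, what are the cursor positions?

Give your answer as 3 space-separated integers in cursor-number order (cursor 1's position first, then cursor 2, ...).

After op 1 (add_cursor(10)): buffer="xttentgcns" (len 10), cursors c1@2 c2@10 c3@10, authorship ..........
After op 2 (move_left): buffer="xttentgcns" (len 10), cursors c1@1 c2@9 c3@9, authorship ..........
After op 3 (insert('n')): buffer="xnttentgcnnns" (len 13), cursors c1@2 c2@12 c3@12, authorship .1........23.
After op 4 (move_right): buffer="xnttentgcnnns" (len 13), cursors c1@3 c2@13 c3@13, authorship .1........23.
After op 5 (move_right): buffer="xnttentgcnnns" (len 13), cursors c1@4 c2@13 c3@13, authorship .1........23.

Answer: 4 13 13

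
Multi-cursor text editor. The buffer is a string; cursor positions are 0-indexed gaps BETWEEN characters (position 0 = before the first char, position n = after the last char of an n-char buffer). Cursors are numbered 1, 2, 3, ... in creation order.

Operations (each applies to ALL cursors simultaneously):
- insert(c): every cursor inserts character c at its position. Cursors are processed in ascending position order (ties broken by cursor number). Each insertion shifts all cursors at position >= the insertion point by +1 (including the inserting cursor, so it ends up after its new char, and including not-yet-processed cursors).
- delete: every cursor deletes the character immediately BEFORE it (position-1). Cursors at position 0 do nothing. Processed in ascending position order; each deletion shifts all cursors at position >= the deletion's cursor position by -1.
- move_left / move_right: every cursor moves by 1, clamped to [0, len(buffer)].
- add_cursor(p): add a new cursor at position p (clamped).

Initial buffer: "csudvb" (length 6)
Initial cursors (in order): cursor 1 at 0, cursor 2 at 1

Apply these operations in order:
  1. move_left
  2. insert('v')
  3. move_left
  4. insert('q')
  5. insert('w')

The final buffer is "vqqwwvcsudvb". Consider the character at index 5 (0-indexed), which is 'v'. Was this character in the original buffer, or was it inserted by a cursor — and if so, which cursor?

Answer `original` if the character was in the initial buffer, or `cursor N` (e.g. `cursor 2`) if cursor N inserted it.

After op 1 (move_left): buffer="csudvb" (len 6), cursors c1@0 c2@0, authorship ......
After op 2 (insert('v')): buffer="vvcsudvb" (len 8), cursors c1@2 c2@2, authorship 12......
After op 3 (move_left): buffer="vvcsudvb" (len 8), cursors c1@1 c2@1, authorship 12......
After op 4 (insert('q')): buffer="vqqvcsudvb" (len 10), cursors c1@3 c2@3, authorship 1122......
After op 5 (insert('w')): buffer="vqqwwvcsudvb" (len 12), cursors c1@5 c2@5, authorship 112122......
Authorship (.=original, N=cursor N): 1 1 2 1 2 2 . . . . . .
Index 5: author = 2

Answer: cursor 2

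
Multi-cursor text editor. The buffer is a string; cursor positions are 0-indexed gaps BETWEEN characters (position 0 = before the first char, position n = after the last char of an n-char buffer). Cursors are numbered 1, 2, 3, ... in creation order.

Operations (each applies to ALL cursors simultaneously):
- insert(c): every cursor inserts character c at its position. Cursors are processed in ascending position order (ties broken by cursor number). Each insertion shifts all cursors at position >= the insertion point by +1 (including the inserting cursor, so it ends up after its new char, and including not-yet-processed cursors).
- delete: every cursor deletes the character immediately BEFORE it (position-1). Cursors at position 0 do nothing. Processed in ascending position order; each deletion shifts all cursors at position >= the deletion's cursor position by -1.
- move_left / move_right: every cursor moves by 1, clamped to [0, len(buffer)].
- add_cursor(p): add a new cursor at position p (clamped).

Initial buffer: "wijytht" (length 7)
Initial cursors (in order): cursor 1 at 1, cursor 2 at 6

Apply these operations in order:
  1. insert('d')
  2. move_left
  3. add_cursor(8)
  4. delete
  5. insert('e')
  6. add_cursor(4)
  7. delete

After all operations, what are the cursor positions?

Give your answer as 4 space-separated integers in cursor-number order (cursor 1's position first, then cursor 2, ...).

After op 1 (insert('d')): buffer="wdijythdt" (len 9), cursors c1@2 c2@8, authorship .1.....2.
After op 2 (move_left): buffer="wdijythdt" (len 9), cursors c1@1 c2@7, authorship .1.....2.
After op 3 (add_cursor(8)): buffer="wdijythdt" (len 9), cursors c1@1 c2@7 c3@8, authorship .1.....2.
After op 4 (delete): buffer="dijytt" (len 6), cursors c1@0 c2@5 c3@5, authorship 1.....
After op 5 (insert('e')): buffer="edijyteet" (len 9), cursors c1@1 c2@8 c3@8, authorship 11....23.
After op 6 (add_cursor(4)): buffer="edijyteet" (len 9), cursors c1@1 c4@4 c2@8 c3@8, authorship 11....23.
After op 7 (delete): buffer="diytt" (len 5), cursors c1@0 c4@2 c2@4 c3@4, authorship 1....

Answer: 0 4 4 2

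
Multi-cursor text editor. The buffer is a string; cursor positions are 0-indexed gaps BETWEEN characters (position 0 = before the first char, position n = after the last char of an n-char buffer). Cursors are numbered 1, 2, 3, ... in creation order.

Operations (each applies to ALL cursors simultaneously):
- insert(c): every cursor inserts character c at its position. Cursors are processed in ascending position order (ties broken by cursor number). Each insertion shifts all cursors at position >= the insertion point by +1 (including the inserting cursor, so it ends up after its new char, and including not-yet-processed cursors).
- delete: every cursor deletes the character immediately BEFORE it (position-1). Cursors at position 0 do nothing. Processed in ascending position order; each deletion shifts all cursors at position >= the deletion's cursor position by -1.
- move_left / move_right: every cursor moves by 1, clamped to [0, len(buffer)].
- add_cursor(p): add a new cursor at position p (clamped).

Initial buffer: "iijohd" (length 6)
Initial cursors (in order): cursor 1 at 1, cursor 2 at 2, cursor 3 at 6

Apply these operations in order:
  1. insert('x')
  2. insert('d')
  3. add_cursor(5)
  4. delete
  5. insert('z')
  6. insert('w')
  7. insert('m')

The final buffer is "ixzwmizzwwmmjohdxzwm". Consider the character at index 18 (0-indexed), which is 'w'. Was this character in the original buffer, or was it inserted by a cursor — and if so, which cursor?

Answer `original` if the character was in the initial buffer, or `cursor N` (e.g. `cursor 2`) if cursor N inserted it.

After op 1 (insert('x')): buffer="ixixjohdx" (len 9), cursors c1@2 c2@4 c3@9, authorship .1.2....3
After op 2 (insert('d')): buffer="ixdixdjohdxd" (len 12), cursors c1@3 c2@6 c3@12, authorship .11.22....33
After op 3 (add_cursor(5)): buffer="ixdixdjohdxd" (len 12), cursors c1@3 c4@5 c2@6 c3@12, authorship .11.22....33
After op 4 (delete): buffer="ixijohdx" (len 8), cursors c1@2 c2@3 c4@3 c3@8, authorship .1.....3
After op 5 (insert('z')): buffer="ixzizzjohdxz" (len 12), cursors c1@3 c2@6 c4@6 c3@12, authorship .11.24....33
After op 6 (insert('w')): buffer="ixzwizzwwjohdxzw" (len 16), cursors c1@4 c2@9 c4@9 c3@16, authorship .111.2424....333
After op 7 (insert('m')): buffer="ixzwmizzwwmmjohdxzwm" (len 20), cursors c1@5 c2@12 c4@12 c3@20, authorship .1111.242424....3333
Authorship (.=original, N=cursor N): . 1 1 1 1 . 2 4 2 4 2 4 . . . . 3 3 3 3
Index 18: author = 3

Answer: cursor 3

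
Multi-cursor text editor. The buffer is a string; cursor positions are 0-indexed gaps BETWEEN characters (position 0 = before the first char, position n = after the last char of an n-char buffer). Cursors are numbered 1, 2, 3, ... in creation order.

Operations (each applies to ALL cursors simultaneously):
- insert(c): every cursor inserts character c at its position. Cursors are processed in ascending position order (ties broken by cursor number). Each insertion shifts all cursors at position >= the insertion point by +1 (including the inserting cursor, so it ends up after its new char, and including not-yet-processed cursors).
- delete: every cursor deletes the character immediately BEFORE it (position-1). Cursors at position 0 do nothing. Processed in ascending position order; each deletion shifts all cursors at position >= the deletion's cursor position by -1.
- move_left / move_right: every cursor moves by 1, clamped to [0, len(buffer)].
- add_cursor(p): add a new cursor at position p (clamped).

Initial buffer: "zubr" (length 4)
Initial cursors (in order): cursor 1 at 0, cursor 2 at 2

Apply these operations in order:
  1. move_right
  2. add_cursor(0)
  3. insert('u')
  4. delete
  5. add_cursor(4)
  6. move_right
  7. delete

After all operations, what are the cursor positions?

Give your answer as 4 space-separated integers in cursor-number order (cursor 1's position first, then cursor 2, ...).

Answer: 0 0 0 0

Derivation:
After op 1 (move_right): buffer="zubr" (len 4), cursors c1@1 c2@3, authorship ....
After op 2 (add_cursor(0)): buffer="zubr" (len 4), cursors c3@0 c1@1 c2@3, authorship ....
After op 3 (insert('u')): buffer="uzuubur" (len 7), cursors c3@1 c1@3 c2@6, authorship 3.1..2.
After op 4 (delete): buffer="zubr" (len 4), cursors c3@0 c1@1 c2@3, authorship ....
After op 5 (add_cursor(4)): buffer="zubr" (len 4), cursors c3@0 c1@1 c2@3 c4@4, authorship ....
After op 6 (move_right): buffer="zubr" (len 4), cursors c3@1 c1@2 c2@4 c4@4, authorship ....
After op 7 (delete): buffer="" (len 0), cursors c1@0 c2@0 c3@0 c4@0, authorship 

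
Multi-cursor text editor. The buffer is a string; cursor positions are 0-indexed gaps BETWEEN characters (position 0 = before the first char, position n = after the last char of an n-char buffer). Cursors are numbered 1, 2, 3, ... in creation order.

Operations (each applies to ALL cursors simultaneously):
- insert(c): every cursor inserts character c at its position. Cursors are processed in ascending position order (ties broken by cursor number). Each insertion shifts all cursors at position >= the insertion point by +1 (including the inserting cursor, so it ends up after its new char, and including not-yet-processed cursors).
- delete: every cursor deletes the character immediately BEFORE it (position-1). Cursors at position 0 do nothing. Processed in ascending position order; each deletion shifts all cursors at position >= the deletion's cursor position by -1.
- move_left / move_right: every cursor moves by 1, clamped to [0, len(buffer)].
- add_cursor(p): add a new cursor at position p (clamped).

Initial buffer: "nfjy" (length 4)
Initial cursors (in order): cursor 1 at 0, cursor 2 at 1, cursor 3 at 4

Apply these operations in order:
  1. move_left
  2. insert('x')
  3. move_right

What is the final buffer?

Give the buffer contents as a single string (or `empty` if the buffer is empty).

After op 1 (move_left): buffer="nfjy" (len 4), cursors c1@0 c2@0 c3@3, authorship ....
After op 2 (insert('x')): buffer="xxnfjxy" (len 7), cursors c1@2 c2@2 c3@6, authorship 12...3.
After op 3 (move_right): buffer="xxnfjxy" (len 7), cursors c1@3 c2@3 c3@7, authorship 12...3.

Answer: xxnfjxy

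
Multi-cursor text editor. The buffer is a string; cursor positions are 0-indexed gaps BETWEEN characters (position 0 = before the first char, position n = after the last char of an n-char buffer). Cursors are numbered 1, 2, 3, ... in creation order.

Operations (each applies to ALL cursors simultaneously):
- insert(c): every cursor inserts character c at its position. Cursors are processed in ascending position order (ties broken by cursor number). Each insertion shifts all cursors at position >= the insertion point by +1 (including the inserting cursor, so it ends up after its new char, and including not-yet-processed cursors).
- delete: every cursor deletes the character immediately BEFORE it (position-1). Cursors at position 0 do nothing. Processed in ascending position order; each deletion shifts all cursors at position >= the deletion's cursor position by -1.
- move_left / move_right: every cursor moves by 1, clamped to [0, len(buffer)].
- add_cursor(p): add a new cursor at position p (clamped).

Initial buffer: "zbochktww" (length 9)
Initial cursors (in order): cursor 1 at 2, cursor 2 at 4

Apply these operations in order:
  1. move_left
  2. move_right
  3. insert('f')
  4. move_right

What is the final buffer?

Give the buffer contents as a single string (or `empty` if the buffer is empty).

After op 1 (move_left): buffer="zbochktww" (len 9), cursors c1@1 c2@3, authorship .........
After op 2 (move_right): buffer="zbochktww" (len 9), cursors c1@2 c2@4, authorship .........
After op 3 (insert('f')): buffer="zbfocfhktww" (len 11), cursors c1@3 c2@6, authorship ..1..2.....
After op 4 (move_right): buffer="zbfocfhktww" (len 11), cursors c1@4 c2@7, authorship ..1..2.....

Answer: zbfocfhktww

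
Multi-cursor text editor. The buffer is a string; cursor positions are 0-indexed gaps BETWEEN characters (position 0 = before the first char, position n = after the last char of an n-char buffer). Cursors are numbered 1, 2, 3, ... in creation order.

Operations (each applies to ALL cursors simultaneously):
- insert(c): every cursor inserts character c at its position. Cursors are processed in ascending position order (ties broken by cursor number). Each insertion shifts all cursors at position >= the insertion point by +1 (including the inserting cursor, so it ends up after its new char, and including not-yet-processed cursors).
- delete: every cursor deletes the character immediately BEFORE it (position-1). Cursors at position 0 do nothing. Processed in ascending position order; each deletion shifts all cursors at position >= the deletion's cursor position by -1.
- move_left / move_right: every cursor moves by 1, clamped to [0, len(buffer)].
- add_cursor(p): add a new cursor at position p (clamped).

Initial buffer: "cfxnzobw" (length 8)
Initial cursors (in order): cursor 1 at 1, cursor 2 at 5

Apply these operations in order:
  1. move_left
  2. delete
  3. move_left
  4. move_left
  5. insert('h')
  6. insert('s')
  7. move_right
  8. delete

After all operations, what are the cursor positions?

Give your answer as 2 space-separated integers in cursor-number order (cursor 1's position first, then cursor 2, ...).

After op 1 (move_left): buffer="cfxnzobw" (len 8), cursors c1@0 c2@4, authorship ........
After op 2 (delete): buffer="cfxzobw" (len 7), cursors c1@0 c2@3, authorship .......
After op 3 (move_left): buffer="cfxzobw" (len 7), cursors c1@0 c2@2, authorship .......
After op 4 (move_left): buffer="cfxzobw" (len 7), cursors c1@0 c2@1, authorship .......
After op 5 (insert('h')): buffer="hchfxzobw" (len 9), cursors c1@1 c2@3, authorship 1.2......
After op 6 (insert('s')): buffer="hschsfxzobw" (len 11), cursors c1@2 c2@5, authorship 11.22......
After op 7 (move_right): buffer="hschsfxzobw" (len 11), cursors c1@3 c2@6, authorship 11.22......
After op 8 (delete): buffer="hshsxzobw" (len 9), cursors c1@2 c2@4, authorship 1122.....

Answer: 2 4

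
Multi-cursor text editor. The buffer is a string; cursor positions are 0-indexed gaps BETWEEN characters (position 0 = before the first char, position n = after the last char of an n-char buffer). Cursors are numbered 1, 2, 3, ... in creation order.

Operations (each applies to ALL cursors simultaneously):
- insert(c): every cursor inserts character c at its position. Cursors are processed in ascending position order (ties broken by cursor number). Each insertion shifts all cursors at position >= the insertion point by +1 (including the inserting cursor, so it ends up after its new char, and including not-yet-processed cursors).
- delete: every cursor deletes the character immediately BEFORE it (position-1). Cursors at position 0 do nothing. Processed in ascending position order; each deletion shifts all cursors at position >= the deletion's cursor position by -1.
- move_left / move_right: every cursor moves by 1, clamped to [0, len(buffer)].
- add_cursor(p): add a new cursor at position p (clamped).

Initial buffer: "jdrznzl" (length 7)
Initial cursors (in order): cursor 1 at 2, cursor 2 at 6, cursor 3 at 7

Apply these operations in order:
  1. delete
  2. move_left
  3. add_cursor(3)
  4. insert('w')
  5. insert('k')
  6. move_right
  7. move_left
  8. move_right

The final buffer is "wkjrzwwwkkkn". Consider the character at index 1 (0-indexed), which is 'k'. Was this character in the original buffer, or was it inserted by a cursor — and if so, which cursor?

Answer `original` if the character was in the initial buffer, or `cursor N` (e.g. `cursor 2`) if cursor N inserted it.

Answer: cursor 1

Derivation:
After op 1 (delete): buffer="jrzn" (len 4), cursors c1@1 c2@4 c3@4, authorship ....
After op 2 (move_left): buffer="jrzn" (len 4), cursors c1@0 c2@3 c3@3, authorship ....
After op 3 (add_cursor(3)): buffer="jrzn" (len 4), cursors c1@0 c2@3 c3@3 c4@3, authorship ....
After op 4 (insert('w')): buffer="wjrzwwwn" (len 8), cursors c1@1 c2@7 c3@7 c4@7, authorship 1...234.
After op 5 (insert('k')): buffer="wkjrzwwwkkkn" (len 12), cursors c1@2 c2@11 c3@11 c4@11, authorship 11...234234.
After op 6 (move_right): buffer="wkjrzwwwkkkn" (len 12), cursors c1@3 c2@12 c3@12 c4@12, authorship 11...234234.
After op 7 (move_left): buffer="wkjrzwwwkkkn" (len 12), cursors c1@2 c2@11 c3@11 c4@11, authorship 11...234234.
After op 8 (move_right): buffer="wkjrzwwwkkkn" (len 12), cursors c1@3 c2@12 c3@12 c4@12, authorship 11...234234.
Authorship (.=original, N=cursor N): 1 1 . . . 2 3 4 2 3 4 .
Index 1: author = 1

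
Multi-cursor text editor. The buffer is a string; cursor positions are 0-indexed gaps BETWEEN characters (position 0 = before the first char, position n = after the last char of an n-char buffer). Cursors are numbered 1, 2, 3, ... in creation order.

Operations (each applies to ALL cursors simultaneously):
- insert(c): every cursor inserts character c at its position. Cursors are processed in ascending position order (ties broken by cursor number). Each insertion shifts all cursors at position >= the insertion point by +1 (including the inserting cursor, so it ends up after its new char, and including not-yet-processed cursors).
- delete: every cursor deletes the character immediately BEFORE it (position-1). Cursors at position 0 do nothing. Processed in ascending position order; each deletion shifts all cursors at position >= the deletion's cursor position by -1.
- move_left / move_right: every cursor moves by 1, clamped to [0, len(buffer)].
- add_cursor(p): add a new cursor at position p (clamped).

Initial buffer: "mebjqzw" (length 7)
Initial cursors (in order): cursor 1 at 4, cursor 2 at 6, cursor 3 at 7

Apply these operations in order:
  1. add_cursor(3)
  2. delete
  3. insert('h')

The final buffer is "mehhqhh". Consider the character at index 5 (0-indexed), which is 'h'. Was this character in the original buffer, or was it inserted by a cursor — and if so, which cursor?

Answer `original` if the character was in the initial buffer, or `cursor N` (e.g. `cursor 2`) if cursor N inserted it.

After op 1 (add_cursor(3)): buffer="mebjqzw" (len 7), cursors c4@3 c1@4 c2@6 c3@7, authorship .......
After op 2 (delete): buffer="meq" (len 3), cursors c1@2 c4@2 c2@3 c3@3, authorship ...
After op 3 (insert('h')): buffer="mehhqhh" (len 7), cursors c1@4 c4@4 c2@7 c3@7, authorship ..14.23
Authorship (.=original, N=cursor N): . . 1 4 . 2 3
Index 5: author = 2

Answer: cursor 2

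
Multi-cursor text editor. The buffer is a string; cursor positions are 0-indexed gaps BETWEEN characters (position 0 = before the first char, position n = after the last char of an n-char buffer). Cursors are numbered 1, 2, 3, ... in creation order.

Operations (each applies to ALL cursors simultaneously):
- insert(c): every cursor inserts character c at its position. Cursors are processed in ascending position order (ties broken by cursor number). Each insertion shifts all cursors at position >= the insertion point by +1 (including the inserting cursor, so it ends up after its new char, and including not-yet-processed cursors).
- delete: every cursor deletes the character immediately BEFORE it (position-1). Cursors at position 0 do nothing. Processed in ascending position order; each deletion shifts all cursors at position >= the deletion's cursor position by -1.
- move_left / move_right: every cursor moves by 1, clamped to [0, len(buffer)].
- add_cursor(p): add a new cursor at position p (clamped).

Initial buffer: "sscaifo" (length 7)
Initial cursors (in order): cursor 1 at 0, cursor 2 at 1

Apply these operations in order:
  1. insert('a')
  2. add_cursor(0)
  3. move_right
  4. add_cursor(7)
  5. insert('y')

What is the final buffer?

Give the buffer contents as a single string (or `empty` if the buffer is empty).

Answer: aysyasycaiyfo

Derivation:
After op 1 (insert('a')): buffer="asascaifo" (len 9), cursors c1@1 c2@3, authorship 1.2......
After op 2 (add_cursor(0)): buffer="asascaifo" (len 9), cursors c3@0 c1@1 c2@3, authorship 1.2......
After op 3 (move_right): buffer="asascaifo" (len 9), cursors c3@1 c1@2 c2@4, authorship 1.2......
After op 4 (add_cursor(7)): buffer="asascaifo" (len 9), cursors c3@1 c1@2 c2@4 c4@7, authorship 1.2......
After op 5 (insert('y')): buffer="aysyasycaiyfo" (len 13), cursors c3@2 c1@4 c2@7 c4@11, authorship 13.12.2...4..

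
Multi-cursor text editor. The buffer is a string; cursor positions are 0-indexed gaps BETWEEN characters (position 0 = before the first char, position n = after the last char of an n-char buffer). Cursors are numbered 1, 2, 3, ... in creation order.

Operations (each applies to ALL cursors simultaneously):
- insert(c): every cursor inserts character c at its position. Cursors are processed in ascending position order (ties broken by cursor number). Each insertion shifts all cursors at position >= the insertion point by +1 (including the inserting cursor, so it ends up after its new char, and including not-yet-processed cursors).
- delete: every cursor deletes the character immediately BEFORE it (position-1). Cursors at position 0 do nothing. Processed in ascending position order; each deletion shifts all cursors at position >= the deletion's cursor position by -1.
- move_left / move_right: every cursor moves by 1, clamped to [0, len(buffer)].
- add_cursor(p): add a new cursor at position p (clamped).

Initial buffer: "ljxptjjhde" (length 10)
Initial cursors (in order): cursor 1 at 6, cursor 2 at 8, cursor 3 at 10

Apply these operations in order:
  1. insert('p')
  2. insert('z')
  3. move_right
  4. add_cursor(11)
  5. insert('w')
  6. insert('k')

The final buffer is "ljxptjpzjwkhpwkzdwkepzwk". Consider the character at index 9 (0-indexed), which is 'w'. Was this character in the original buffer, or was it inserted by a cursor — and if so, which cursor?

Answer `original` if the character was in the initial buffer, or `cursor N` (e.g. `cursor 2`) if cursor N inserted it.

After op 1 (insert('p')): buffer="ljxptjpjhpdep" (len 13), cursors c1@7 c2@10 c3@13, authorship ......1..2..3
After op 2 (insert('z')): buffer="ljxptjpzjhpzdepz" (len 16), cursors c1@8 c2@12 c3@16, authorship ......11..22..33
After op 3 (move_right): buffer="ljxptjpzjhpzdepz" (len 16), cursors c1@9 c2@13 c3@16, authorship ......11..22..33
After op 4 (add_cursor(11)): buffer="ljxptjpzjhpzdepz" (len 16), cursors c1@9 c4@11 c2@13 c3@16, authorship ......11..22..33
After op 5 (insert('w')): buffer="ljxptjpzjwhpwzdwepzw" (len 20), cursors c1@10 c4@13 c2@16 c3@20, authorship ......11.1.242.2.333
After op 6 (insert('k')): buffer="ljxptjpzjwkhpwkzdwkepzwk" (len 24), cursors c1@11 c4@15 c2@19 c3@24, authorship ......11.11.2442.22.3333
Authorship (.=original, N=cursor N): . . . . . . 1 1 . 1 1 . 2 4 4 2 . 2 2 . 3 3 3 3
Index 9: author = 1

Answer: cursor 1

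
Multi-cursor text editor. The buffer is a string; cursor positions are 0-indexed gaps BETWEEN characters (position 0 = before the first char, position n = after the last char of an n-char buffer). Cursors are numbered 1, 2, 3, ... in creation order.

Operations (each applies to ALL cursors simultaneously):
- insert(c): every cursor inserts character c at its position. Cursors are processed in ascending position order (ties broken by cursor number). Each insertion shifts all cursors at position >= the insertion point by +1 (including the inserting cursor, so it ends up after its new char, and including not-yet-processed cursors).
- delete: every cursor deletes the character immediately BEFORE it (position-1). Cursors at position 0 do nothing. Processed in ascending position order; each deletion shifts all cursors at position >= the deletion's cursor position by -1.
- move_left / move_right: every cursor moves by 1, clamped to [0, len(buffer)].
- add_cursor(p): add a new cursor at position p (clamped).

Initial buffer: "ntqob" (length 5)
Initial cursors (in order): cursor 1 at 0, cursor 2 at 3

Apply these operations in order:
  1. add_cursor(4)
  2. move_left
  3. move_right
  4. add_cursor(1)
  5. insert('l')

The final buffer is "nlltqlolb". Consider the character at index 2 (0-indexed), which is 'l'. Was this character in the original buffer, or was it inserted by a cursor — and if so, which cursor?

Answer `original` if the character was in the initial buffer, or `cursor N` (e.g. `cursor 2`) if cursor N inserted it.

Answer: cursor 4

Derivation:
After op 1 (add_cursor(4)): buffer="ntqob" (len 5), cursors c1@0 c2@3 c3@4, authorship .....
After op 2 (move_left): buffer="ntqob" (len 5), cursors c1@0 c2@2 c3@3, authorship .....
After op 3 (move_right): buffer="ntqob" (len 5), cursors c1@1 c2@3 c3@4, authorship .....
After op 4 (add_cursor(1)): buffer="ntqob" (len 5), cursors c1@1 c4@1 c2@3 c3@4, authorship .....
After op 5 (insert('l')): buffer="nlltqlolb" (len 9), cursors c1@3 c4@3 c2@6 c3@8, authorship .14..2.3.
Authorship (.=original, N=cursor N): . 1 4 . . 2 . 3 .
Index 2: author = 4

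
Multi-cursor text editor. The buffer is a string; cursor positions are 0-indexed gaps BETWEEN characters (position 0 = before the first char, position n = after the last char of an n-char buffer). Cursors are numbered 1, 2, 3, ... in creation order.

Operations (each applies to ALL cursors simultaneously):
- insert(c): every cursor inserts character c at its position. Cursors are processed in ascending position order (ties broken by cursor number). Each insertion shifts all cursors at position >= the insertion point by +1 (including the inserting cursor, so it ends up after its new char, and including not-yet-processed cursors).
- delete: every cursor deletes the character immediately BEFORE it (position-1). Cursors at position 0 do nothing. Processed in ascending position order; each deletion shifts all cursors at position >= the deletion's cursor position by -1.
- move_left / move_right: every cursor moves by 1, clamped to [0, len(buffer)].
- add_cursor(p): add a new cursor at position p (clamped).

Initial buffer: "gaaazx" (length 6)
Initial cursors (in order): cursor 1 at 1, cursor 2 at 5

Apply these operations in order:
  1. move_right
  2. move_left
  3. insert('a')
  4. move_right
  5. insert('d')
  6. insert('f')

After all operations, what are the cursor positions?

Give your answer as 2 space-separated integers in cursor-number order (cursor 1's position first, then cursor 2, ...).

Answer: 5 12

Derivation:
After op 1 (move_right): buffer="gaaazx" (len 6), cursors c1@2 c2@6, authorship ......
After op 2 (move_left): buffer="gaaazx" (len 6), cursors c1@1 c2@5, authorship ......
After op 3 (insert('a')): buffer="gaaaazax" (len 8), cursors c1@2 c2@7, authorship .1....2.
After op 4 (move_right): buffer="gaaaazax" (len 8), cursors c1@3 c2@8, authorship .1....2.
After op 5 (insert('d')): buffer="gaadaazaxd" (len 10), cursors c1@4 c2@10, authorship .1.1...2.2
After op 6 (insert('f')): buffer="gaadfaazaxdf" (len 12), cursors c1@5 c2@12, authorship .1.11...2.22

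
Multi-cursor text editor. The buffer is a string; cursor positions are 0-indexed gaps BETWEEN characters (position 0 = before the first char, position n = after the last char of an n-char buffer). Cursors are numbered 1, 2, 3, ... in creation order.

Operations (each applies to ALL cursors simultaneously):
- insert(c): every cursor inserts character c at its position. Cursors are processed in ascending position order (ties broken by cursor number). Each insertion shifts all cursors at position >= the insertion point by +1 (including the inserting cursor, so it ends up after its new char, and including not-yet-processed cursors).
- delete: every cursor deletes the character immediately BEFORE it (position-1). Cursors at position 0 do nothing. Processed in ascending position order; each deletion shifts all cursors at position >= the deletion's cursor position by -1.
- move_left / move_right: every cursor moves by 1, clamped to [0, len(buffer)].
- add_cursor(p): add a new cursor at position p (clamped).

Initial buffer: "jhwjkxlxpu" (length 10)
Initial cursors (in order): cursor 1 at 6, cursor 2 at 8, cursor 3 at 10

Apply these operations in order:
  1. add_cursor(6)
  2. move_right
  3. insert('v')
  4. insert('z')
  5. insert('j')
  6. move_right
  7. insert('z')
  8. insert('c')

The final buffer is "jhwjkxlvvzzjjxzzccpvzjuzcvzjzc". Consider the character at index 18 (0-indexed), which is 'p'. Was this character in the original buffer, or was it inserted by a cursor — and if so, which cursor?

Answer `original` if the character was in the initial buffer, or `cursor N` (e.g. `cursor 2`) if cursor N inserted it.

Answer: original

Derivation:
After op 1 (add_cursor(6)): buffer="jhwjkxlxpu" (len 10), cursors c1@6 c4@6 c2@8 c3@10, authorship ..........
After op 2 (move_right): buffer="jhwjkxlxpu" (len 10), cursors c1@7 c4@7 c2@9 c3@10, authorship ..........
After op 3 (insert('v')): buffer="jhwjkxlvvxpvuv" (len 14), cursors c1@9 c4@9 c2@12 c3@14, authorship .......14..2.3
After op 4 (insert('z')): buffer="jhwjkxlvvzzxpvzuvz" (len 18), cursors c1@11 c4@11 c2@15 c3@18, authorship .......1414..22.33
After op 5 (insert('j')): buffer="jhwjkxlvvzzjjxpvzjuvzj" (len 22), cursors c1@13 c4@13 c2@18 c3@22, authorship .......141414..222.333
After op 6 (move_right): buffer="jhwjkxlvvzzjjxpvzjuvzj" (len 22), cursors c1@14 c4@14 c2@19 c3@22, authorship .......141414..222.333
After op 7 (insert('z')): buffer="jhwjkxlvvzzjjxzzpvzjuzvzjz" (len 26), cursors c1@16 c4@16 c2@22 c3@26, authorship .......141414.14.222.23333
After op 8 (insert('c')): buffer="jhwjkxlvvzzjjxzzccpvzjuzcvzjzc" (len 30), cursors c1@18 c4@18 c2@25 c3@30, authorship .......141414.1414.222.2233333
Authorship (.=original, N=cursor N): . . . . . . . 1 4 1 4 1 4 . 1 4 1 4 . 2 2 2 . 2 2 3 3 3 3 3
Index 18: author = original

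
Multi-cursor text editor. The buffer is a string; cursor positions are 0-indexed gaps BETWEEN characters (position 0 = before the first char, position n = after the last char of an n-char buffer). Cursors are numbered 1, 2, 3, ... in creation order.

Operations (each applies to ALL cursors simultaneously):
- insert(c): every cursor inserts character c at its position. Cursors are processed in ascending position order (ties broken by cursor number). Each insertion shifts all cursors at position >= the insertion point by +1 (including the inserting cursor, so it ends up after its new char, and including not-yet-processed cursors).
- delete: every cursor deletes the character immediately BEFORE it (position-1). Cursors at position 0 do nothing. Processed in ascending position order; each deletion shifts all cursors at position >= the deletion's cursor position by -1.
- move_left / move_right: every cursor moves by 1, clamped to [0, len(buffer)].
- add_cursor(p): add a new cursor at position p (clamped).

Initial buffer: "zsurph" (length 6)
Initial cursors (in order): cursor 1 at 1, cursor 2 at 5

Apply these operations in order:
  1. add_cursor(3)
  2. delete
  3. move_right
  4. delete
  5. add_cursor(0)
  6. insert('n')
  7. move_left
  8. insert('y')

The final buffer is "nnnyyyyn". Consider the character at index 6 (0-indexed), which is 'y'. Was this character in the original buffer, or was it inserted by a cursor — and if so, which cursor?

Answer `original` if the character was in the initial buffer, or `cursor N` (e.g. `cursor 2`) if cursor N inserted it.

After op 1 (add_cursor(3)): buffer="zsurph" (len 6), cursors c1@1 c3@3 c2@5, authorship ......
After op 2 (delete): buffer="srh" (len 3), cursors c1@0 c3@1 c2@2, authorship ...
After op 3 (move_right): buffer="srh" (len 3), cursors c1@1 c3@2 c2@3, authorship ...
After op 4 (delete): buffer="" (len 0), cursors c1@0 c2@0 c3@0, authorship 
After op 5 (add_cursor(0)): buffer="" (len 0), cursors c1@0 c2@0 c3@0 c4@0, authorship 
After op 6 (insert('n')): buffer="nnnn" (len 4), cursors c1@4 c2@4 c3@4 c4@4, authorship 1234
After op 7 (move_left): buffer="nnnn" (len 4), cursors c1@3 c2@3 c3@3 c4@3, authorship 1234
After op 8 (insert('y')): buffer="nnnyyyyn" (len 8), cursors c1@7 c2@7 c3@7 c4@7, authorship 12312344
Authorship (.=original, N=cursor N): 1 2 3 1 2 3 4 4
Index 6: author = 4

Answer: cursor 4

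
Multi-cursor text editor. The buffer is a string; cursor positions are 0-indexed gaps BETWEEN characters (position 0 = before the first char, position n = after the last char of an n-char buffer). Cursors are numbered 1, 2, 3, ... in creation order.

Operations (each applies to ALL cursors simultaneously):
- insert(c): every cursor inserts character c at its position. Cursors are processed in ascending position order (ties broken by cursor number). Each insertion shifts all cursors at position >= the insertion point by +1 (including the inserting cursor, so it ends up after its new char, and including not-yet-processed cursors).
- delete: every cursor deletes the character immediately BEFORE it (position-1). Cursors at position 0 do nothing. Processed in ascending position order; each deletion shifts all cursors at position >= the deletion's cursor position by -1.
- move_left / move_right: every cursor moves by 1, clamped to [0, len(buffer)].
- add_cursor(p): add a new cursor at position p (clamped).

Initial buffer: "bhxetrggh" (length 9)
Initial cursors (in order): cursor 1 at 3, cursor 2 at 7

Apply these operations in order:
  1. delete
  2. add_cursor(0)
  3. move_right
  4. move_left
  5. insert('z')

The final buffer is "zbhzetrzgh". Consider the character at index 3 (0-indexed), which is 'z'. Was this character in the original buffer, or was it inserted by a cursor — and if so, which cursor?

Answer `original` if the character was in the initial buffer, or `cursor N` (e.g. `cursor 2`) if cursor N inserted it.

After op 1 (delete): buffer="bhetrgh" (len 7), cursors c1@2 c2@5, authorship .......
After op 2 (add_cursor(0)): buffer="bhetrgh" (len 7), cursors c3@0 c1@2 c2@5, authorship .......
After op 3 (move_right): buffer="bhetrgh" (len 7), cursors c3@1 c1@3 c2@6, authorship .......
After op 4 (move_left): buffer="bhetrgh" (len 7), cursors c3@0 c1@2 c2@5, authorship .......
After op 5 (insert('z')): buffer="zbhzetrzgh" (len 10), cursors c3@1 c1@4 c2@8, authorship 3..1...2..
Authorship (.=original, N=cursor N): 3 . . 1 . . . 2 . .
Index 3: author = 1

Answer: cursor 1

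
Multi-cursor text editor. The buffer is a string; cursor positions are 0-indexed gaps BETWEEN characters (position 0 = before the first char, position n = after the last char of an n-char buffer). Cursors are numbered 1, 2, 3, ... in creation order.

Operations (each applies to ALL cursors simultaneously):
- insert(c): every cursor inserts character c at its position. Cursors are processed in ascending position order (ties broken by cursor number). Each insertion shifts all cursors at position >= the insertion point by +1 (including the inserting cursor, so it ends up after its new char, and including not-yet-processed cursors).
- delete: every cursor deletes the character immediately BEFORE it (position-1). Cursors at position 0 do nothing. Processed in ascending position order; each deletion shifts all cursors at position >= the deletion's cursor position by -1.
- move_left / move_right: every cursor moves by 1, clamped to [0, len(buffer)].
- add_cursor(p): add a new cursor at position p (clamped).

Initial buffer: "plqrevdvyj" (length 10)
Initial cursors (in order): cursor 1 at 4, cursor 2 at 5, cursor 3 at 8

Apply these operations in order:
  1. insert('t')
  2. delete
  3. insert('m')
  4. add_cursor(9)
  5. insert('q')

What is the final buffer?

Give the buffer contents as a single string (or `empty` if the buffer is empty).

Answer: plqrmqemqvdqvmqyj

Derivation:
After op 1 (insert('t')): buffer="plqrtetvdvtyj" (len 13), cursors c1@5 c2@7 c3@11, authorship ....1.2...3..
After op 2 (delete): buffer="plqrevdvyj" (len 10), cursors c1@4 c2@5 c3@8, authorship ..........
After op 3 (insert('m')): buffer="plqrmemvdvmyj" (len 13), cursors c1@5 c2@7 c3@11, authorship ....1.2...3..
After op 4 (add_cursor(9)): buffer="plqrmemvdvmyj" (len 13), cursors c1@5 c2@7 c4@9 c3@11, authorship ....1.2...3..
After op 5 (insert('q')): buffer="plqrmqemqvdqvmqyj" (len 17), cursors c1@6 c2@9 c4@12 c3@15, authorship ....11.22..4.33..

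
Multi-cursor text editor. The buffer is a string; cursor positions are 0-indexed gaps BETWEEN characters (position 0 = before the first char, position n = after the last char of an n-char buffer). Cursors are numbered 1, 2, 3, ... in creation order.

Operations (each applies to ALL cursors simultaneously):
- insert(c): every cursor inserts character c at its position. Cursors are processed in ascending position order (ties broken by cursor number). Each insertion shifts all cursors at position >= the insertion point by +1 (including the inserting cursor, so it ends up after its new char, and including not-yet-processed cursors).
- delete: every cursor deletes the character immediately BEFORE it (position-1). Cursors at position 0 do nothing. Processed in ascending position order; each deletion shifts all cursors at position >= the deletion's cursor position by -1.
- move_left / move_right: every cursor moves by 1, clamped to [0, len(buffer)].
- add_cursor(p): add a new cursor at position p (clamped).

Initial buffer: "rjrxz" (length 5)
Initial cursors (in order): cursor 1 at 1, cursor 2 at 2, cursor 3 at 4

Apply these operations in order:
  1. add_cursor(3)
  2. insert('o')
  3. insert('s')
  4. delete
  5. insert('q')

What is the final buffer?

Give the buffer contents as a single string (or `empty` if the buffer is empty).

Answer: roqjoqroqxoqz

Derivation:
After op 1 (add_cursor(3)): buffer="rjrxz" (len 5), cursors c1@1 c2@2 c4@3 c3@4, authorship .....
After op 2 (insert('o')): buffer="rojoroxoz" (len 9), cursors c1@2 c2@4 c4@6 c3@8, authorship .1.2.4.3.
After op 3 (insert('s')): buffer="rosjosrosxosz" (len 13), cursors c1@3 c2@6 c4@9 c3@12, authorship .11.22.44.33.
After op 4 (delete): buffer="rojoroxoz" (len 9), cursors c1@2 c2@4 c4@6 c3@8, authorship .1.2.4.3.
After op 5 (insert('q')): buffer="roqjoqroqxoqz" (len 13), cursors c1@3 c2@6 c4@9 c3@12, authorship .11.22.44.33.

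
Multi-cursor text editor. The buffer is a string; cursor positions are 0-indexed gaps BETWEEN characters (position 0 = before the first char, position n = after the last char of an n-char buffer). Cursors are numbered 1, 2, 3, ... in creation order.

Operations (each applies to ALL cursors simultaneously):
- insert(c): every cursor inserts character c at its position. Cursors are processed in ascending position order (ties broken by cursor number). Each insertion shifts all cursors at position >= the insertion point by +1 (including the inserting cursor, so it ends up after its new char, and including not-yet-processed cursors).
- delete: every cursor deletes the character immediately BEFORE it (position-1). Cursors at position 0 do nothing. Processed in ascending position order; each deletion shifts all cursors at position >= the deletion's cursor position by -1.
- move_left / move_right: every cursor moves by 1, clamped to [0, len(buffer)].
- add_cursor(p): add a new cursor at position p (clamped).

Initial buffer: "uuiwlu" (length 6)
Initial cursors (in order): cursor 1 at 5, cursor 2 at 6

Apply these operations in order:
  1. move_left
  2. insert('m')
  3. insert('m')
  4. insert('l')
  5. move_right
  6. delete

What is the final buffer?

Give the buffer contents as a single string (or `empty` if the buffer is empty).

Answer: uuiwmmlmml

Derivation:
After op 1 (move_left): buffer="uuiwlu" (len 6), cursors c1@4 c2@5, authorship ......
After op 2 (insert('m')): buffer="uuiwmlmu" (len 8), cursors c1@5 c2@7, authorship ....1.2.
After op 3 (insert('m')): buffer="uuiwmmlmmu" (len 10), cursors c1@6 c2@9, authorship ....11.22.
After op 4 (insert('l')): buffer="uuiwmmllmmlu" (len 12), cursors c1@7 c2@11, authorship ....111.222.
After op 5 (move_right): buffer="uuiwmmllmmlu" (len 12), cursors c1@8 c2@12, authorship ....111.222.
After op 6 (delete): buffer="uuiwmmlmml" (len 10), cursors c1@7 c2@10, authorship ....111222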